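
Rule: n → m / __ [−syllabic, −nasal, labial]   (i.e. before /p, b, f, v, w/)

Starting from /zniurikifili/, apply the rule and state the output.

zniurikifili

No segment of /zniurikifili/ meets the structural description of the rule, so the form surfaces unchanged.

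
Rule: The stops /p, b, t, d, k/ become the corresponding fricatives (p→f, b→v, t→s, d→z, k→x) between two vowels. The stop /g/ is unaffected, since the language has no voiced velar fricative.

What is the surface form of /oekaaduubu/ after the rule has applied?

/k/ is a stop between vowels /e/ and /a/, so it spirantizes to the fricative [x].
/d/ is a stop between vowels /a/ and /u/, so it spirantizes to the fricative [z].
/b/ is a stop between vowels /u/ and /u/, so it spirantizes to the fricative [v].
Surface form: [oexaazuuvu].

oexaazuuvu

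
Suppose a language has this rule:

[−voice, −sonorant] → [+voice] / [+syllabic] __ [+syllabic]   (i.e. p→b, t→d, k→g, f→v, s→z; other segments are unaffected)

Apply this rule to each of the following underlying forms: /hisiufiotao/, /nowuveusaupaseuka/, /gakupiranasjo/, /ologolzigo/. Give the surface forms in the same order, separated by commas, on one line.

/hisiufiotao/: /s/ is a voiceless obstruent between vowels /i/ and /i/, so it voices to [z]. /f/ is a voiceless obstruent between vowels /u/ and /i/, so it voices to [v]. /t/ is a voiceless obstruent between vowels /o/ and /a/, so it voices to [d]. → [hiziuviodao].
/nowuveusaupaseuka/: /s/ is a voiceless obstruent between vowels /u/ and /a/, so it voices to [z]. /p/ is a voiceless obstruent between vowels /u/ and /a/, so it voices to [b]. /s/ is a voiceless obstruent between vowels /a/ and /e/, so it voices to [z]. /k/ is a voiceless obstruent between vowels /u/ and /a/, so it voices to [g]. → [nowuveuzaubazeuga].
/gakupiranasjo/: /k/ is a voiceless obstruent between vowels /a/ and /u/, so it voices to [g]. /p/ is a voiceless obstruent between vowels /u/ and /i/, so it voices to [b]. → [gagubiranasjo].
/ologolzigo/: the rule's environment is not met; surfaces unchanged as [ologolzigo].

hiziuviodao, nowuveuzaubazeuga, gagubiranasjo, ologolzigo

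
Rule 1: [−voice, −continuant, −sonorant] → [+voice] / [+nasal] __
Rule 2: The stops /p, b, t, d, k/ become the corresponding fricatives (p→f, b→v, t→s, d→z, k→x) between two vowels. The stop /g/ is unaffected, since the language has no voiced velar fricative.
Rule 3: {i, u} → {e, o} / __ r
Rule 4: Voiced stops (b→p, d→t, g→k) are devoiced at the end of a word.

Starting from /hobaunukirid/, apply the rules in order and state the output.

hovaunuxerit

Rule 1 (post-nasal voicing): no segment meets the environment; /hobaunukirid/ is unchanged.
Rule 2 (intervocalic spirantization): /b/ is a stop between vowels /o/ and /a/, so it spirantizes to the fricative [v]. /k/ is a stop between vowels /u/ and /i/, so it spirantizes to the fricative [x]. /hobaunukirid/ → hovaunuxirid.
Rule 3 (pre-rhotic lowering): /i/ is a high vowel immediately before /r/, so it lowers to [e]. /hovaunuxirid/ → hovaunuxerid.
Rule 4 (final devoicing): /d/ is a voiced stop in word-final position, so it devoices to [t]. /hovaunuxerid/ → hovaunuxerit.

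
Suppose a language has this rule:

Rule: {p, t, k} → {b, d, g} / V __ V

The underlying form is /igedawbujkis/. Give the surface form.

igedawbujkis

No segment of /igedawbujkis/ meets the structural description of the rule, so the form surfaces unchanged.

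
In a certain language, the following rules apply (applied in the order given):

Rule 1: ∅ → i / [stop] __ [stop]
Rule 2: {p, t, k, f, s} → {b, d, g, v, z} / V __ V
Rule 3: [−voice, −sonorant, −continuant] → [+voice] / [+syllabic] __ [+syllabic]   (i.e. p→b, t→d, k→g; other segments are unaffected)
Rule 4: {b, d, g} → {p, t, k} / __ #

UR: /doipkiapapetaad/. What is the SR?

Rule 1 (stop-cluster i-epenthesis): /p/ and /k/ form a stop–stop cluster, so [i] is inserted between them. /doipkiapapetaad/ → doipikiapapetaad.
Rule 2 (intervocalic voicing): /p/ is a voiceless obstruent between vowels /i/ and /i/, so it voices to [b]. /k/ is a voiceless obstruent between vowels /i/ and /i/, so it voices to [g]. /p/ is a voiceless obstruent between vowels /a/ and /a/, so it voices to [b]. /p/ is a voiceless obstruent between vowels /a/ and /e/, so it voices to [b]. /t/ is a voiceless obstruent between vowels /e/ and /a/, so it voices to [d]. /doipikiapapetaad/ → doibigiababedaad.
Rule 3 (intervocalic voicing): no segment meets the environment; /doibigiababedaad/ is unchanged.
Rule 4 (final devoicing): /d/ is a voiced stop in word-final position, so it devoices to [t]. /doibigiababedaad/ → doibigiababedaat.

doibigiababedaat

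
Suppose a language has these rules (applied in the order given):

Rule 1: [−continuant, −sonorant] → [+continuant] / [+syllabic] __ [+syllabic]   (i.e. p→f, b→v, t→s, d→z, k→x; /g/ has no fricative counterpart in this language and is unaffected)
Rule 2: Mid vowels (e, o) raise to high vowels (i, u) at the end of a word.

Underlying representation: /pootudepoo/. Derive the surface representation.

poosuzefou

Rule 1 (intervocalic spirantization): /t/ is a stop between vowels /o/ and /u/, so it spirantizes to the fricative [s]. /d/ is a stop between vowels /u/ and /e/, so it spirantizes to the fricative [z]. /p/ is a stop between vowels /e/ and /o/, so it spirantizes to the fricative [f]. /pootudepoo/ → poosuzefoo.
Rule 2 (final vowel raising): /o/ is a mid vowel in word-final position, so it raises to [u]. /poosuzefoo/ → poosuzefou.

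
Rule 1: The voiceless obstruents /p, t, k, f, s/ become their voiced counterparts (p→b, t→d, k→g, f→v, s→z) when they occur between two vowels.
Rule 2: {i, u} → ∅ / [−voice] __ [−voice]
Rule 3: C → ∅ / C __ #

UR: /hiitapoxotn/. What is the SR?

hiidaboxot

Rule 1 (intervocalic voicing): /t/ is a voiceless obstruent between vowels /i/ and /a/, so it voices to [d]. /p/ is a voiceless obstruent between vowels /a/ and /o/, so it voices to [b]. /hiitapoxotn/ → hiidaboxotn.
Rule 2 (high vowel syncope): no segment meets the environment; /hiidaboxotn/ is unchanged.
Rule 3 (final cluster simplification): /n/ is the second consonant of a word-final cluster /tn/, so it deletes. /hiidaboxotn/ → hiidaboxot.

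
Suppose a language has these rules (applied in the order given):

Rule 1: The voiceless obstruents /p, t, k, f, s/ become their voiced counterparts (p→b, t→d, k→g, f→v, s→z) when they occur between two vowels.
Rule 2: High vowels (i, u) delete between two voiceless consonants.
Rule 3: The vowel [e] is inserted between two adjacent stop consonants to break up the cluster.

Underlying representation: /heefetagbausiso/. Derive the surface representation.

heevedagebauzizo

Rule 1 (intervocalic voicing): /f/ is a voiceless obstruent between vowels /e/ and /e/, so it voices to [v]. /t/ is a voiceless obstruent between vowels /e/ and /a/, so it voices to [d]. /s/ is a voiceless obstruent between vowels /u/ and /i/, so it voices to [z]. /s/ is a voiceless obstruent between vowels /i/ and /o/, so it voices to [z]. /heefetagbausiso/ → heevedagbauzizo.
Rule 2 (high vowel syncope): no segment meets the environment; /heevedagbauzizo/ is unchanged.
Rule 3 (stop-cluster e-epenthesis): /g/ and /b/ form a stop–stop cluster, so [e] is inserted between them. /heevedagbauzizo/ → heevedagebauzizo.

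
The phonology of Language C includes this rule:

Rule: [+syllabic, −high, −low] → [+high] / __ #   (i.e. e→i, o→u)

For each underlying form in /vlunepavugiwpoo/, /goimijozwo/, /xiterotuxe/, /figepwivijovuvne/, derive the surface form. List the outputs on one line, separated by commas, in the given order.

vlunepavugiwpou, goimijozwu, xiterotuxi, figepwivijovuvni

/vlunepavugiwpoo/: /o/ is a mid vowel in word-final position, so it raises to [u]. → [vlunepavugiwpou].
/goimijozwo/: /o/ is a mid vowel in word-final position, so it raises to [u]. → [goimijozwu].
/xiterotuxe/: /e/ is a mid vowel in word-final position, so it raises to [i]. → [xiterotuxi].
/figepwivijovuvne/: /e/ is a mid vowel in word-final position, so it raises to [i]. → [figepwivijovuvni].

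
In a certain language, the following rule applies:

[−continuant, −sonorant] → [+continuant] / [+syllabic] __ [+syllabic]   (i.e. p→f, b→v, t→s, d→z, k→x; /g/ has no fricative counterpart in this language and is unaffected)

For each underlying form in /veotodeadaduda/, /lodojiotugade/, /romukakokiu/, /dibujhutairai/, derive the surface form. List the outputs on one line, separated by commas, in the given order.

veosozeazazuza, lozojiosugaze, romuxaxoxiu, divujhusairai

/veotodeadaduda/: /t/ is a stop between vowels /o/ and /o/, so it spirantizes to the fricative [s]. /d/ is a stop between vowels /o/ and /e/, so it spirantizes to the fricative [z]. /d/ is a stop between vowels /a/ and /a/, so it spirantizes to the fricative [z]. /d/ is a stop between vowels /a/ and /u/, so it spirantizes to the fricative [z]. /d/ is a stop between vowels /u/ and /a/, so it spirantizes to the fricative [z]. → [veosozeazazuza].
/lodojiotugade/: /d/ is a stop between vowels /o/ and /o/, so it spirantizes to the fricative [z]. /t/ is a stop between vowels /o/ and /u/, so it spirantizes to the fricative [s]. /d/ is a stop between vowels /a/ and /e/, so it spirantizes to the fricative [z]. → [lozojiosugaze].
/romukakokiu/: /k/ is a stop between vowels /u/ and /a/, so it spirantizes to the fricative [x]. /k/ is a stop between vowels /a/ and /o/, so it spirantizes to the fricative [x]. /k/ is a stop between vowels /o/ and /i/, so it spirantizes to the fricative [x]. → [romuxaxoxiu].
/dibujhutairai/: /b/ is a stop between vowels /i/ and /u/, so it spirantizes to the fricative [v]. /t/ is a stop between vowels /u/ and /a/, so it spirantizes to the fricative [s]. → [divujhusairai].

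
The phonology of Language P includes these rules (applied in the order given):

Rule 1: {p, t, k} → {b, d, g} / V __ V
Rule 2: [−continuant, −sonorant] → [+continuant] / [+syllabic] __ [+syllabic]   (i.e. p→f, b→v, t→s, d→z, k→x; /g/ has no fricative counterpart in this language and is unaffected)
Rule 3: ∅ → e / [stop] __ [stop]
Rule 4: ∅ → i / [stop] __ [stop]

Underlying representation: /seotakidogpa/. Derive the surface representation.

seozagizogepa

Rule 1 (intervocalic voicing): /t/ is a voiceless stop between vowels /o/ and /a/, so it voices to [d]. /k/ is a voiceless stop between vowels /a/ and /i/, so it voices to [g]. /seotakidogpa/ → seodagidogpa.
Rule 2 (intervocalic spirantization): /d/ is a stop between vowels /o/ and /a/, so it spirantizes to the fricative [z]. /d/ is a stop between vowels /i/ and /o/, so it spirantizes to the fricative [z]. /seodagidogpa/ → seozagizogpa.
Rule 3 (stop-cluster e-epenthesis): /g/ and /p/ form a stop–stop cluster, so [e] is inserted between them. /seozagizogpa/ → seozagizogepa.
Rule 4 (stop-cluster i-epenthesis): no segment meets the environment; /seozagizogepa/ is unchanged.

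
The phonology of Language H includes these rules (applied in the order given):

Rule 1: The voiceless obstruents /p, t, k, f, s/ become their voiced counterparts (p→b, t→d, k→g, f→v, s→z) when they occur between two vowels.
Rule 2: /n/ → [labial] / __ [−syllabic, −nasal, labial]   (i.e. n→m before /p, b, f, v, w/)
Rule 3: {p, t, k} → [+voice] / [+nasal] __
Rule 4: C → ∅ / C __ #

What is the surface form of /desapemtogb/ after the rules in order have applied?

dezabemdog

Rule 1 (intervocalic voicing): /s/ is a voiceless obstruent between vowels /e/ and /a/, so it voices to [z]. /p/ is a voiceless obstruent between vowels /a/ and /e/, so it voices to [b]. /desapemtogb/ → dezabemtogb.
Rule 2 (nasal place assimilation): no segment meets the environment; /dezabemtogb/ is unchanged.
Rule 3 (post-nasal voicing): /t/ is a voiceless stop immediately after the nasal /m/, so it voices to [d]. /dezabemtogb/ → dezabemdogb.
Rule 4 (final cluster simplification): /b/ is the second consonant of a word-final cluster /gb/, so it deletes. /dezabemdogb/ → dezabemdog.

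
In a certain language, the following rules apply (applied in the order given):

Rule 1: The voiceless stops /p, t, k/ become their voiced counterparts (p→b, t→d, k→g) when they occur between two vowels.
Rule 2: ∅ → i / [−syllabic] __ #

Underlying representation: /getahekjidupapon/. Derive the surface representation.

gedahekjidubaboni

Rule 1 (intervocalic voicing): /t/ is a voiceless stop between vowels /e/ and /a/, so it voices to [d]. /p/ is a voiceless stop between vowels /u/ and /a/, so it voices to [b]. /p/ is a voiceless stop between vowels /a/ and /o/, so it voices to [b]. /getahekjidupapon/ → gedahekjidubabon.
Rule 2 (final i-epenthesis): the form ends in the consonant /n/, so [i] is inserted word-finally. /gedahekjidubabon/ → gedahekjidubaboni.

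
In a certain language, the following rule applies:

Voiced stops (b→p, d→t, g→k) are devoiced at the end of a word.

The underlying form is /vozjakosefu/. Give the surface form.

No segment of /vozjakosefu/ meets the structural description of the rule, so the form surfaces unchanged.

vozjakosefu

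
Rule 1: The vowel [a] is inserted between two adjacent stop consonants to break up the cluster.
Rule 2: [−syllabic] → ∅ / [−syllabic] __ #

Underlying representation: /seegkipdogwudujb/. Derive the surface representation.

Rule 1 (stop-cluster a-epenthesis): /g/ and /k/ form a stop–stop cluster, so [a] is inserted between them. /p/ and /d/ form a stop–stop cluster, so [a] is inserted between them. /seegkipdogwudujb/ → seegakipadogwudujb.
Rule 2 (final cluster simplification): /b/ is the second consonant of a word-final cluster /jb/, so it deletes. /seegakipadogwudujb/ → seegakipadogwuduj.

seegakipadogwuduj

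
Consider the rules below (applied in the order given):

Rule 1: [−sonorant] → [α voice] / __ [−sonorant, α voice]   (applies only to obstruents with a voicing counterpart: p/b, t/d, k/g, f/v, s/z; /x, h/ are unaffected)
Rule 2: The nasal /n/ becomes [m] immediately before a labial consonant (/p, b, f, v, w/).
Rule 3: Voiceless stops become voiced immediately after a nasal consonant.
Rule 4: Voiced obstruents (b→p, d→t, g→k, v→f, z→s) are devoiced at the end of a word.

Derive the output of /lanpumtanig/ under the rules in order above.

Rule 1 (regressive voicing assimilation): no segment meets the environment; /lanpumtanig/ is unchanged.
Rule 2 (nasal place assimilation): /n/ precedes the labial consonant /p/, so it assimilates in place to [m]. /lanpumtanig/ → lampumtanig.
Rule 3 (post-nasal voicing): /p/ is a voiceless stop immediately after the nasal /m/, so it voices to [b]. /t/ is a voiceless stop immediately after the nasal /m/, so it voices to [d]. /lampumtanig/ → lambumdanig.
Rule 4 (final devoicing): /g/ is a voiced obstruent in word-final position, so it devoices to [k]. /lambumdanig/ → lambumdanik.

lambumdanik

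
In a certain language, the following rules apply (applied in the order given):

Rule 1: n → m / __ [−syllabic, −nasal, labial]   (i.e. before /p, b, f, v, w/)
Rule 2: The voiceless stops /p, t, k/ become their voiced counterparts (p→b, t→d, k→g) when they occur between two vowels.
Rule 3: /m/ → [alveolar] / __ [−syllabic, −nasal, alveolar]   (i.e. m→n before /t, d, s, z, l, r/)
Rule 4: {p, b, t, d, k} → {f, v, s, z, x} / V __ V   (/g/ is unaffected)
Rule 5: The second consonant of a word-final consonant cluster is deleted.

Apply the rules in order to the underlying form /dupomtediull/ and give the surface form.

duvonteziul

Rule 1 (nasal place assimilation): no segment meets the environment; /dupomtediull/ is unchanged.
Rule 2 (intervocalic voicing): /p/ is a voiceless stop between vowels /u/ and /o/, so it voices to [b]. /dupomtediull/ → dubomtediull.
Rule 3 (nasal place assimilation): /m/ precedes the alveolar consonant /t/, so it assimilates in place to [n]. /dubomtediull/ → dubontediull.
Rule 4 (intervocalic spirantization): /b/ is a stop between vowels /u/ and /o/, so it spirantizes to the fricative [v]. /d/ is a stop between vowels /e/ and /i/, so it spirantizes to the fricative [z]. /dubontediull/ → duvonteziull.
Rule 5 (final cluster simplification): /l/ is the second consonant of a word-final cluster /ll/, so it deletes. /duvonteziull/ → duvonteziul.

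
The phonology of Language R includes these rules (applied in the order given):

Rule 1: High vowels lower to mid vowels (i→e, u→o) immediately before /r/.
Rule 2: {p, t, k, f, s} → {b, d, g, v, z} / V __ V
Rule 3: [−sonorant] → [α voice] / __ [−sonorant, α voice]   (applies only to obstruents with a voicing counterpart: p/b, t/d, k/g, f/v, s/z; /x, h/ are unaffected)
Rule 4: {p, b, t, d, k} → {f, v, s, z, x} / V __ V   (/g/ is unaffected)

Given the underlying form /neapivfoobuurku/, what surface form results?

neaviffoovuorku

Rule 1 (pre-rhotic lowering): /u/ is a high vowel immediately before /r/, so it lowers to [o]. /neapivfoobuurku/ → neapivfoobuorku.
Rule 2 (intervocalic voicing): /p/ is a voiceless obstruent between vowels /a/ and /i/, so it voices to [b]. /neapivfoobuorku/ → neabivfoobuorku.
Rule 3 (regressive voicing assimilation): /v/ precedes the voiceless obstruent /f/, so it devoices to [f] by assimilation. /neabivfoobuorku/ → neabiffoobuorku.
Rule 4 (intervocalic spirantization): /b/ is a stop between vowels /a/ and /i/, so it spirantizes to the fricative [v]. /b/ is a stop between vowels /o/ and /u/, so it spirantizes to the fricative [v]. /neabiffoobuorku/ → neaviffoovuorku.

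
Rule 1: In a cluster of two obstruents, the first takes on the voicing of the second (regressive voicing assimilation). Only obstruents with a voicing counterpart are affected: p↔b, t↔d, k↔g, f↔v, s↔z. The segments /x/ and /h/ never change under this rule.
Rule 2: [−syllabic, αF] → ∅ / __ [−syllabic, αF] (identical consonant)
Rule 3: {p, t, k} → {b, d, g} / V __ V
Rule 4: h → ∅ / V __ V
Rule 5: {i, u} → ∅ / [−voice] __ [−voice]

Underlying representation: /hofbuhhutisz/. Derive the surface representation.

hovbuudiz

Rule 1 (regressive voicing assimilation): /f/ precedes the voiced obstruent /b/, so it voices to [v] by assimilation. /s/ precedes the voiced obstruent /z/, so it voices to [z] by assimilation. /hofbuhhutisz/ → hovbuhhutizz.
Rule 2 (degemination): /hh/ is a geminate; the first /h/ deletes. /zz/ is a geminate; the first /z/ deletes. /hovbuhhutizz/ → hovbuhutiz.
Rule 3 (intervocalic voicing): /t/ is a voiceless stop between vowels /u/ and /i/, so it voices to [d]. /hovbuhutiz/ → hovbuhudiz.
Rule 4 (intervocalic h-deletion): /h/ occurs between vowels /u/ and /u/, so it deletes. /hovbuhudiz/ → hovbuudiz.
Rule 5 (high vowel syncope): no segment meets the environment; /hovbuudiz/ is unchanged.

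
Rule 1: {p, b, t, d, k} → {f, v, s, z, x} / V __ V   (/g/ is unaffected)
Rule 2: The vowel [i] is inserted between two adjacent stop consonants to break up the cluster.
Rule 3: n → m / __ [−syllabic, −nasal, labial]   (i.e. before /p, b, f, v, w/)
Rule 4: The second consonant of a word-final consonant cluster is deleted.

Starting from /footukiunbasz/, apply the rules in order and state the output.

Rule 1 (intervocalic spirantization): /t/ is a stop between vowels /o/ and /u/, so it spirantizes to the fricative [s]. /k/ is a stop between vowels /u/ and /i/, so it spirantizes to the fricative [x]. /footukiunbasz/ → foosuxiunbasz.
Rule 2 (stop-cluster i-epenthesis): no segment meets the environment; /foosuxiunbasz/ is unchanged.
Rule 3 (nasal place assimilation): /n/ precedes the labial consonant /b/, so it assimilates in place to [m]. /foosuxiunbasz/ → foosuxiumbasz.
Rule 4 (final cluster simplification): /z/ is the second consonant of a word-final cluster /sz/, so it deletes. /foosuxiumbasz/ → foosuxiumbas.

foosuxiumbas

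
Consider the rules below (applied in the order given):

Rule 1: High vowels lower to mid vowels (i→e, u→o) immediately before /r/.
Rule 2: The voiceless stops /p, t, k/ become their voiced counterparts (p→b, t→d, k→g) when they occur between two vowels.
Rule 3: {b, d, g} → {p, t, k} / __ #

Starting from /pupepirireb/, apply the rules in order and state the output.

Rule 1 (pre-rhotic lowering): /i/ is a high vowel immediately before /r/, so it lowers to [e]. /i/ is a high vowel immediately before /r/, so it lowers to [e]. /pupepirireb/ → pupeperereb.
Rule 2 (intervocalic voicing): /p/ is a voiceless stop between vowels /u/ and /e/, so it voices to [b]. /p/ is a voiceless stop between vowels /e/ and /e/, so it voices to [b]. /pupeperereb/ → pubeberereb.
Rule 3 (final devoicing): /b/ is a voiced stop in word-final position, so it devoices to [p]. /pubeberereb/ → pubebererep.

pubebererep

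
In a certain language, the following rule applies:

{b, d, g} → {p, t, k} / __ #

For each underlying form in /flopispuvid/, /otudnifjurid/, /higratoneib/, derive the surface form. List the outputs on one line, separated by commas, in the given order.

flopispuvit, otudnifjurit, higratoneip

/flopispuvid/: /d/ is a voiced stop in word-final position, so it devoices to [t]. → [flopispuvit].
/otudnifjurid/: /d/ is a voiced stop in word-final position, so it devoices to [t]. → [otudnifjurit].
/higratoneib/: /b/ is a voiced stop in word-final position, so it devoices to [p]. → [higratoneip].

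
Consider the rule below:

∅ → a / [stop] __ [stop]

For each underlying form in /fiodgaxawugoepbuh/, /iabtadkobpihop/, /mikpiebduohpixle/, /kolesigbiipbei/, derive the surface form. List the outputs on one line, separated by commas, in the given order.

fiodagaxawugoepabuh, iabatadakobapihop, mikapiebaduohpixle, kolesigabiipabei

/fiodgaxawugoepbuh/: /d/ and /g/ form a stop–stop cluster, so [a] is inserted between them. /p/ and /b/ form a stop–stop cluster, so [a] is inserted between them. → [fiodagaxawugoepabuh].
/iabtadkobpihop/: /b/ and /t/ form a stop–stop cluster, so [a] is inserted between them. /d/ and /k/ form a stop–stop cluster, so [a] is inserted between them. /b/ and /p/ form a stop–stop cluster, so [a] is inserted between them. → [iabatadakobapihop].
/mikpiebduohpixle/: /k/ and /p/ form a stop–stop cluster, so [a] is inserted between them. /b/ and /d/ form a stop–stop cluster, so [a] is inserted between them. → [mikapiebaduohpixle].
/kolesigbiipbei/: /g/ and /b/ form a stop–stop cluster, so [a] is inserted between them. /p/ and /b/ form a stop–stop cluster, so [a] is inserted between them. → [kolesigabiipabei].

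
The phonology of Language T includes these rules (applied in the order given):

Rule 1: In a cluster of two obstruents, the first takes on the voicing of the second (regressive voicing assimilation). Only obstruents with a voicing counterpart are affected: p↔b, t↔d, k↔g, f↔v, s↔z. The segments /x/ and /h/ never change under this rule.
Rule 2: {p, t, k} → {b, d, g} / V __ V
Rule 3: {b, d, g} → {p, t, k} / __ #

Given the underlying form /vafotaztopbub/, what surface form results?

Rule 1 (regressive voicing assimilation): /z/ precedes the voiceless obstruent /t/, so it devoices to [s] by assimilation. /p/ precedes the voiced obstruent /b/, so it voices to [b] by assimilation. /vafotaztopbub/ → vafotastobbub.
Rule 2 (intervocalic voicing): /t/ is a voiceless stop between vowels /o/ and /a/, so it voices to [d]. /vafotastobbub/ → vafodastobbub.
Rule 3 (final devoicing): /b/ is a voiced stop in word-final position, so it devoices to [p]. /vafodastobbub/ → vafodastobbup.

vafodastobbup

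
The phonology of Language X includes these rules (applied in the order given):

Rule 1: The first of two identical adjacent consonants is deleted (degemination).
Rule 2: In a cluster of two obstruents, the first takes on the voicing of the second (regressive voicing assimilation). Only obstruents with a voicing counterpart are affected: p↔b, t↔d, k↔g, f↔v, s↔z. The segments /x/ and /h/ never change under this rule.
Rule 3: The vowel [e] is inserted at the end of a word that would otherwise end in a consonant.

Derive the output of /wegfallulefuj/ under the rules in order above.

wekfalulefuje

Rule 1 (degemination): /ll/ is a geminate; the first /l/ deletes. /wegfallulefuj/ → wegfalulefuj.
Rule 2 (regressive voicing assimilation): /g/ precedes the voiceless obstruent /f/, so it devoices to [k] by assimilation. /wegfalulefuj/ → wekfalulefuj.
Rule 3 (final e-epenthesis): the form ends in the consonant /j/, so [e] is inserted word-finally. /wekfalulefuj/ → wekfalulefuje.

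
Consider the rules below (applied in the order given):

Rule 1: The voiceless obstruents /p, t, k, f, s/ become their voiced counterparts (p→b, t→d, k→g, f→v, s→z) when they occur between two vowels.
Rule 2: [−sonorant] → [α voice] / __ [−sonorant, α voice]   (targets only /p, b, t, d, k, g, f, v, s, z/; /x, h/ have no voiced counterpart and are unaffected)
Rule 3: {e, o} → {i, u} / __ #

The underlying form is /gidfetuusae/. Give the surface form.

gitfeduuzai

Rule 1 (intervocalic voicing): /t/ is a voiceless obstruent between vowels /e/ and /u/, so it voices to [d]. /s/ is a voiceless obstruent between vowels /u/ and /a/, so it voices to [z]. /gidfetuusae/ → gidfeduuzae.
Rule 2 (regressive voicing assimilation): /d/ precedes the voiceless obstruent /f/, so it devoices to [t] by assimilation. /gidfeduuzae/ → gitfeduuzae.
Rule 3 (final vowel raising): /e/ is a mid vowel in word-final position, so it raises to [i]. /gitfeduuzae/ → gitfeduuzai.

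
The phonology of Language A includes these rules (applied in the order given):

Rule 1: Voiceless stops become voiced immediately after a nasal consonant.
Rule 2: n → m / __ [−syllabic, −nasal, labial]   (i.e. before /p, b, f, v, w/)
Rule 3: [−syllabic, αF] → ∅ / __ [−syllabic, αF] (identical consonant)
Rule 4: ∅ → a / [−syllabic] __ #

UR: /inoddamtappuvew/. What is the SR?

inodamdapuvewa

Rule 1 (post-nasal voicing): /t/ is a voiceless stop immediately after the nasal /m/, so it voices to [d]. /inoddamtappuvew/ → inoddamdappuvew.
Rule 2 (nasal place assimilation): no segment meets the environment; /inoddamdappuvew/ is unchanged.
Rule 3 (degemination): /dd/ is a geminate; the first /d/ deletes. /pp/ is a geminate; the first /p/ deletes. /inoddamdappuvew/ → inodamdapuvew.
Rule 4 (final a-epenthesis): the form ends in the consonant /w/, so [a] is inserted word-finally. /inodamdapuvew/ → inodamdapuvewa.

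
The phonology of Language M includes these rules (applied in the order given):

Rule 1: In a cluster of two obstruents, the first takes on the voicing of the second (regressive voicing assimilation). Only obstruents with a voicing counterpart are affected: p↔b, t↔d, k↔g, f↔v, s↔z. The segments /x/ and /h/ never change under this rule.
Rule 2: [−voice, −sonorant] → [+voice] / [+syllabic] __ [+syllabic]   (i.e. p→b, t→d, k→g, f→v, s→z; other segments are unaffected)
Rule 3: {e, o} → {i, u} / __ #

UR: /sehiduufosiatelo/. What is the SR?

Rule 1 (regressive voicing assimilation): no segment meets the environment; /sehiduufosiatelo/ is unchanged.
Rule 2 (intervocalic voicing): /f/ is a voiceless obstruent between vowels /u/ and /o/, so it voices to [v]. /s/ is a voiceless obstruent between vowels /o/ and /i/, so it voices to [z]. /t/ is a voiceless obstruent between vowels /a/ and /e/, so it voices to [d]. /sehiduufosiatelo/ → sehiduuvoziadelo.
Rule 3 (final vowel raising): /o/ is a mid vowel in word-final position, so it raises to [u]. /sehiduuvoziadelo/ → sehiduuvoziadelu.

sehiduuvoziadelu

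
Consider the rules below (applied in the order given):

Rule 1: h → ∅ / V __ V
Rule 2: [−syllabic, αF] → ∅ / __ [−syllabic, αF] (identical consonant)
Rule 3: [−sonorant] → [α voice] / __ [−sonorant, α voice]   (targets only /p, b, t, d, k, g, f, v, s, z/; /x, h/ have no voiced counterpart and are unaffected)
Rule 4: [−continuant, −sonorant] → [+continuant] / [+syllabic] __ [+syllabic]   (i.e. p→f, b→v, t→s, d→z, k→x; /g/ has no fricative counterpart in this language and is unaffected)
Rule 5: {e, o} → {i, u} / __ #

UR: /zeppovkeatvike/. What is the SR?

zefofkeadvixi

Rule 1 (intervocalic h-deletion): no segment meets the environment; /zeppovkeatvike/ is unchanged.
Rule 2 (degemination): /pp/ is a geminate; the first /p/ deletes. /zeppovkeatvike/ → zepovkeatvike.
Rule 3 (regressive voicing assimilation): /v/ precedes the voiceless obstruent /k/, so it devoices to [f] by assimilation. /t/ precedes the voiced obstruent /v/, so it voices to [d] by assimilation. /zepovkeatvike/ → zepofkeadvike.
Rule 4 (intervocalic spirantization): /p/ is a stop between vowels /e/ and /o/, so it spirantizes to the fricative [f]. /k/ is a stop between vowels /i/ and /e/, so it spirantizes to the fricative [x]. /zepofkeadvike/ → zefofkeadvixe.
Rule 5 (final vowel raising): /e/ is a mid vowel in word-final position, so it raises to [i]. /zefofkeadvixe/ → zefofkeadvixi.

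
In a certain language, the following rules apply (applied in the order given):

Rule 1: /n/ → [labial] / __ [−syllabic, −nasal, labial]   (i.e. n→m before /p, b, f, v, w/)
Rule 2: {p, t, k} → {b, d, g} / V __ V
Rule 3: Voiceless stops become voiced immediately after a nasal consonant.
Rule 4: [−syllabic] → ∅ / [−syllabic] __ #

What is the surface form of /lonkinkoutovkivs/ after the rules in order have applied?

Rule 1 (nasal place assimilation): no segment meets the environment; /lonkinkoutovkivs/ is unchanged.
Rule 2 (intervocalic voicing): /t/ is a voiceless stop between vowels /u/ and /o/, so it voices to [d]. /lonkinkoutovkivs/ → lonkinkoudovkivs.
Rule 3 (post-nasal voicing): /k/ is a voiceless stop immediately after the nasal /n/, so it voices to [g]. /k/ is a voiceless stop immediately after the nasal /n/, so it voices to [g]. /lonkinkoudovkivs/ → longingoudovkivs.
Rule 4 (final cluster simplification): /s/ is the second consonant of a word-final cluster /vs/, so it deletes. /longingoudovkivs/ → longingoudovkiv.

longingoudovkiv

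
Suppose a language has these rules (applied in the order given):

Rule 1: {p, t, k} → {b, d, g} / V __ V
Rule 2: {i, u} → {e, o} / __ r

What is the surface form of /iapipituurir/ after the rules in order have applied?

iabibiduorer

Rule 1 (intervocalic voicing): /p/ is a voiceless stop between vowels /a/ and /i/, so it voices to [b]. /p/ is a voiceless stop between vowels /i/ and /i/, so it voices to [b]. /t/ is a voiceless stop between vowels /i/ and /u/, so it voices to [d]. /iapipituurir/ → iabibiduurir.
Rule 2 (pre-rhotic lowering): /u/ is a high vowel immediately before /r/, so it lowers to [o]. /i/ is a high vowel immediately before /r/, so it lowers to [e]. /iabibiduurir/ → iabibiduorer.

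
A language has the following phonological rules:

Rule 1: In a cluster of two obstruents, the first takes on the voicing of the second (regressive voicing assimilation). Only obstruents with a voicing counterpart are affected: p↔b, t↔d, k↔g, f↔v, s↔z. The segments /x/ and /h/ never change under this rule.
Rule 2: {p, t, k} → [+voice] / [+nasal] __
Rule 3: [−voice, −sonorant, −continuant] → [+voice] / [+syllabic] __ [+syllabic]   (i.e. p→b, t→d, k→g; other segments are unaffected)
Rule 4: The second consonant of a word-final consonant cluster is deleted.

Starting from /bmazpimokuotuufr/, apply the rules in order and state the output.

Rule 1 (regressive voicing assimilation): /z/ precedes the voiceless obstruent /p/, so it devoices to [s] by assimilation. /bmazpimokuotuufr/ → bmaspimokuotuufr.
Rule 2 (post-nasal voicing): no segment meets the environment; /bmaspimokuotuufr/ is unchanged.
Rule 3 (intervocalic voicing): /k/ is a voiceless stop between vowels /o/ and /u/, so it voices to [g]. /t/ is a voiceless stop between vowels /o/ and /u/, so it voices to [d]. /bmaspimokuotuufr/ → bmaspimoguoduufr.
Rule 4 (final cluster simplification): /r/ is the second consonant of a word-final cluster /fr/, so it deletes. /bmaspimoguoduufr/ → bmaspimoguoduuf.

bmaspimoguoduuf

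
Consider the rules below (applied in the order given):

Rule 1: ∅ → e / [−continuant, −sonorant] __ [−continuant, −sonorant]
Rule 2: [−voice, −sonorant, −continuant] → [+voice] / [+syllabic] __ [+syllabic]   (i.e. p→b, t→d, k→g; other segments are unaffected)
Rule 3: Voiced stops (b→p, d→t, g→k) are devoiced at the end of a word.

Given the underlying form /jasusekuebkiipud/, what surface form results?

Rule 1 (stop-cluster e-epenthesis): /b/ and /k/ form a stop–stop cluster, so [e] is inserted between them. /jasusekuebkiipud/ → jasusekuebekiipud.
Rule 2 (intervocalic voicing): /k/ is a voiceless stop between vowels /e/ and /u/, so it voices to [g]. /k/ is a voiceless stop between vowels /e/ and /i/, so it voices to [g]. /p/ is a voiceless stop between vowels /i/ and /u/, so it voices to [b]. /jasusekuebekiipud/ → jasuseguebegiibud.
Rule 3 (final devoicing): /d/ is a voiced stop in word-final position, so it devoices to [t]. /jasuseguebegiibud/ → jasuseguebegiibut.

jasuseguebegiibut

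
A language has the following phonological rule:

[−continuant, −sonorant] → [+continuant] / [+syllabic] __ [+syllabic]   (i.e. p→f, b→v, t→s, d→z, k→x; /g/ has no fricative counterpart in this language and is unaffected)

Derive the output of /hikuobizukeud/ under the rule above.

hixuovizuxeud

Scanning /hikuobizukeud/: /k/ is a stop between vowels /i/ and /u/, so it spirantizes to the fricative [x]; /b/ is a stop between vowels /o/ and /i/, so it spirantizes to the fricative [v]; /k/ is a stop between vowels /u/ and /e/, so it spirantizes to the fricative [x]; /d/ at position 13 is not in the conditioning environment.
Result: [hixuovizuxeud].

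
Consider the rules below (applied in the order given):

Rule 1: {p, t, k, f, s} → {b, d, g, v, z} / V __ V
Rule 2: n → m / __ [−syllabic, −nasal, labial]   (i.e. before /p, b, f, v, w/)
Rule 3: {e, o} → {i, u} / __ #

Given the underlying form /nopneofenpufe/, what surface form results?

Rule 1 (intervocalic voicing): /f/ is a voiceless obstruent between vowels /o/ and /e/, so it voices to [v]. /f/ is a voiceless obstruent between vowels /u/ and /e/, so it voices to [v]. /nopneofenpufe/ → nopneovenpuve.
Rule 2 (nasal place assimilation): /n/ precedes the labial consonant /p/, so it assimilates in place to [m]. /nopneovenpuve/ → nopneovempuve.
Rule 3 (final vowel raising): /e/ is a mid vowel in word-final position, so it raises to [i]. /nopneovempuve/ → nopneovempuvi.

nopneovempuvi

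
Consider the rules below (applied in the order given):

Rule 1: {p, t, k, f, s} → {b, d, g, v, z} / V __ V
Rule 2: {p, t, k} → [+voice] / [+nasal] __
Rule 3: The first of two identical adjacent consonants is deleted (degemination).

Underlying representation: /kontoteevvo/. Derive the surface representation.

Rule 1 (intervocalic voicing): /t/ is a voiceless obstruent between vowels /o/ and /e/, so it voices to [d]. /kontoteevvo/ → kontodeevvo.
Rule 2 (post-nasal voicing): /t/ is a voiceless stop immediately after the nasal /n/, so it voices to [d]. /kontodeevvo/ → kondodeevvo.
Rule 3 (degemination): /vv/ is a geminate; the first /v/ deletes. /kondodeevvo/ → kondodeevo.

kondodeevo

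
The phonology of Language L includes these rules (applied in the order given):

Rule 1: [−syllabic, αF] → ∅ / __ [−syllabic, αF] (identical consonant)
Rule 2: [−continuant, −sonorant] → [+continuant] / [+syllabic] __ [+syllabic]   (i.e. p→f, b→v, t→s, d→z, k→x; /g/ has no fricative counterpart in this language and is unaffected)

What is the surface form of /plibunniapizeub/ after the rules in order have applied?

plivuniafizeub

Rule 1 (degemination): /nn/ is a geminate; the first /n/ deletes. /plibunniapizeub/ → plibuniapizeub.
Rule 2 (intervocalic spirantization): /b/ is a stop between vowels /i/ and /u/, so it spirantizes to the fricative [v]. /p/ is a stop between vowels /a/ and /i/, so it spirantizes to the fricative [f]. /plibuniapizeub/ → plivuniafizeub.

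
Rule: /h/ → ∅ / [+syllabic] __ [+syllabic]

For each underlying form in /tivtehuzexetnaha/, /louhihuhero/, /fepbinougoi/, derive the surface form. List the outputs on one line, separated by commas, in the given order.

tivteuzexetnaa, louiuero, fepbinougoi

/tivtehuzexetnaha/: /h/ occurs between vowels /e/ and /u/, so it deletes. /h/ occurs between vowels /a/ and /a/, so it deletes. → [tivteuzexetnaa].
/louhihuhero/: /h/ occurs between vowels /u/ and /i/, so it deletes. /h/ occurs between vowels /i/ and /u/, so it deletes. /h/ occurs between vowels /u/ and /e/, so it deletes. → [louiuero].
/fepbinougoi/: the rule's environment is not met; surfaces unchanged as [fepbinougoi].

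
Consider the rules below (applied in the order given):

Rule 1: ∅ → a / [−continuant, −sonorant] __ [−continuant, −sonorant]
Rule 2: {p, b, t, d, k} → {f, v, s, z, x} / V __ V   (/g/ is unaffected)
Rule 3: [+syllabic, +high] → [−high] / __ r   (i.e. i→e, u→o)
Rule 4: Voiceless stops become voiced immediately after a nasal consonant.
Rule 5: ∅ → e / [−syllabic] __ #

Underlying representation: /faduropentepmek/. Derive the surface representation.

fazorofendepmeke

Rule 1 (stop-cluster a-epenthesis): no segment meets the environment; /faduropentepmek/ is unchanged.
Rule 2 (intervocalic spirantization): /d/ is a stop between vowels /a/ and /u/, so it spirantizes to the fricative [z]. /p/ is a stop between vowels /o/ and /e/, so it spirantizes to the fricative [f]. /faduropentepmek/ → fazurofentepmek.
Rule 3 (pre-rhotic lowering): /u/ is a high vowel immediately before /r/, so it lowers to [o]. /fazurofentepmek/ → fazorofentepmek.
Rule 4 (post-nasal voicing): /t/ is a voiceless stop immediately after the nasal /n/, so it voices to [d]. /fazorofentepmek/ → fazorofendepmek.
Rule 5 (final e-epenthesis): the form ends in the consonant /k/, so [e] is inserted word-finally. /fazorofendepmek/ → fazorofendepmeke.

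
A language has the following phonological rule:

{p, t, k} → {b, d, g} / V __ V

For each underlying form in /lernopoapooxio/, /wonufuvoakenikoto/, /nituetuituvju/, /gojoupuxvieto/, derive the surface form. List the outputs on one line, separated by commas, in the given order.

/lernopoapooxio/: /p/ is a voiceless stop between vowels /o/ and /o/, so it voices to [b]. /p/ is a voiceless stop between vowels /a/ and /o/, so it voices to [b]. → [lernoboabooxio].
/wonufuvoakenikoto/: /k/ is a voiceless stop between vowels /a/ and /e/, so it voices to [g]. /k/ is a voiceless stop between vowels /i/ and /o/, so it voices to [g]. /t/ is a voiceless stop between vowels /o/ and /o/, so it voices to [d]. → [wonufuvoagenigodo].
/nituetuituvju/: /t/ is a voiceless stop between vowels /i/ and /u/, so it voices to [d]. /t/ is a voiceless stop between vowels /e/ and /u/, so it voices to [d]. /t/ is a voiceless stop between vowels /i/ and /u/, so it voices to [d]. → [nidueduiduvju].
/gojoupuxvieto/: /p/ is a voiceless stop between vowels /u/ and /u/, so it voices to [b]. /t/ is a voiceless stop between vowels /e/ and /o/, so it voices to [d]. → [gojoubuxviedo].

lernoboabooxio, wonufuvoagenigodo, nidueduiduvju, gojoubuxviedo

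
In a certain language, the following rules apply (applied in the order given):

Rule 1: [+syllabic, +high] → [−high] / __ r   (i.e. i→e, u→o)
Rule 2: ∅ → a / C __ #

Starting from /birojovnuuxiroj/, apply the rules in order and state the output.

Rule 1 (pre-rhotic lowering): /i/ is a high vowel immediately before /r/, so it lowers to [e]. /i/ is a high vowel immediately before /r/, so it lowers to [e]. /birojovnuuxiroj/ → berojovnuuxeroj.
Rule 2 (final a-epenthesis): the form ends in the consonant /j/, so [a] is inserted word-finally. /berojovnuuxeroj/ → berojovnuuxeroja.

berojovnuuxeroja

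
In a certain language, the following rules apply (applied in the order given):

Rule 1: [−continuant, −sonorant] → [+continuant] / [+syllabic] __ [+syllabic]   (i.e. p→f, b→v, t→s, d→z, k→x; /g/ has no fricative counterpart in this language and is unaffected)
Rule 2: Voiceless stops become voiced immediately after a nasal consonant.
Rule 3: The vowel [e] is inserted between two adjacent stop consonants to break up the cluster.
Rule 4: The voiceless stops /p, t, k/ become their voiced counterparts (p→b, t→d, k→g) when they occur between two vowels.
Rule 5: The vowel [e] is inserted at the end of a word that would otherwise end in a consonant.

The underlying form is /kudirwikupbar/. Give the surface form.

kuzirwixubebare

Rule 1 (intervocalic spirantization): /d/ is a stop between vowels /u/ and /i/, so it spirantizes to the fricative [z]. /k/ is a stop between vowels /i/ and /u/, so it spirantizes to the fricative [x]. /kudirwikupbar/ → kuzirwixupbar.
Rule 2 (post-nasal voicing): no segment meets the environment; /kuzirwixupbar/ is unchanged.
Rule 3 (stop-cluster e-epenthesis): /p/ and /b/ form a stop–stop cluster, so [e] is inserted between them. /kuzirwixupbar/ → kuzirwixupebar.
Rule 4 (intervocalic voicing): /p/ is a voiceless stop between vowels /u/ and /e/, so it voices to [b]. /kuzirwixupebar/ → kuzirwixubebar.
Rule 5 (final e-epenthesis): the form ends in the consonant /r/, so [e] is inserted word-finally. /kuzirwixubebar/ → kuzirwixubebare.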